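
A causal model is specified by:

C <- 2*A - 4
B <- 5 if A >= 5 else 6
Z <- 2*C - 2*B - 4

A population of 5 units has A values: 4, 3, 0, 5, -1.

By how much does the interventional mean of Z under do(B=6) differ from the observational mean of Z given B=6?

Every unit gets B=6 under the intervention. Z values become -8, -12, -24, -4, -28; E[Z|do(B=6)] = -15.2.
E[Z|B=6] averages over only the 4 units with B=6 (A = 4, 3, 0, -1): Z = -8, -12, -24, -28, mean -18.
Difference = -15.2 − (-18) = 2.8.

2.8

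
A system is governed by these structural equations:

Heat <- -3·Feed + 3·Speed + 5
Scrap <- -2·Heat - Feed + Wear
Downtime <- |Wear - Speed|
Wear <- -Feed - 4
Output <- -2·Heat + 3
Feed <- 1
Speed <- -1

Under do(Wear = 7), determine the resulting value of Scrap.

8

Intervening sets Wear = 7 and removes its equation (Wear <- -Feed - 4).
Heat = -3·Feed + 3·Speed + 5  [with Feed=1, Speed=-1]  = -1
Scrap = -2·Heat - Feed + Wear  [with Heat=-1, Feed=1, Wear=7]  = 8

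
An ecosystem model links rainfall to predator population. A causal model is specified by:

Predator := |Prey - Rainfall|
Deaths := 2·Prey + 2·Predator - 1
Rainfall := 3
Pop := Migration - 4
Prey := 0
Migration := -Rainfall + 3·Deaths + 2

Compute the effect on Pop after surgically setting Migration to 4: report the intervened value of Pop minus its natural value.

The intervention breaks the incoming arrows to Migration: Migration := -Rainfall + 3·Deaths + 2 no longer applies, and Migration = 4.
Pop = Migration - 4  [with Migration=4]  = 0
Without intervention: Predator = |Prey - Rainfall|  [with Prey=0, Rainfall=3]  = 3; Deaths = 2·Prey + 2·Predator - 1  [with Prey=0, Predator=3]  = 5; Migration = -Rainfall + 3·Deaths + 2  [with Rainfall=3, Deaths=5]  = 14; Pop = Migration - 4  [with Migration=14]  = 10.
Change = 0 − 10 = -10.

-10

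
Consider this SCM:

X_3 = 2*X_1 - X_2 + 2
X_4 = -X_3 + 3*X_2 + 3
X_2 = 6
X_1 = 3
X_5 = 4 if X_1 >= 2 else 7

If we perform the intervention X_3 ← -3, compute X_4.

The intervention breaks the incoming arrows to X_3: X_3 = 2*X_1 - X_2 + 2 no longer applies, and X_3 = -3.
X_4 = -X_3 + 3*X_2 + 3  [with X_3=-3, X_2=6]  = 24

24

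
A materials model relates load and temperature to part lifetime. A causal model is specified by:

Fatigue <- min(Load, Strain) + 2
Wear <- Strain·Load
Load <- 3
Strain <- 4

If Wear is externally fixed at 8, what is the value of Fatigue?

The intervention breaks the incoming arrows to Wear: Wear <- Strain·Load no longer applies, and Wear = 8.
Fatigue is not downstream of the intervention, so its value is determined by the original equations.
Fatigue = min(Load, Strain) + 2  [with Load=3, Strain=4]  = 5

5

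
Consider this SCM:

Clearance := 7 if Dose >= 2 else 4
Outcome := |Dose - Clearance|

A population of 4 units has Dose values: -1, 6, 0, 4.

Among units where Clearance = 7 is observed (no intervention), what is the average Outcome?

Conditioning on Clearance=7 selects the 2 unit(s) with Dose ∈ {6, 4}. Their Outcome values: 1, 3. Mean = 2.

2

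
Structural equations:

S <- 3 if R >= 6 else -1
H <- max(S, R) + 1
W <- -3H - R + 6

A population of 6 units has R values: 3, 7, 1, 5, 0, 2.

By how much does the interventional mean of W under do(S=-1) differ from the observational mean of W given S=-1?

Under do(S=-1), S's equation is replaced by S=-1 for every unit. Per-unit W: -9, -25, -1, -17, 3, -5. Mean = -9.
Observing S=-1 restricts to units where S's equation naturally yields -1: R ∈ {3, 1, 5, 0, 2}. In that subpopulation W = -9, -1, -17, 3, -5, mean -5.8.
Difference = -9 − (-5.8) = -3.2.

-3.2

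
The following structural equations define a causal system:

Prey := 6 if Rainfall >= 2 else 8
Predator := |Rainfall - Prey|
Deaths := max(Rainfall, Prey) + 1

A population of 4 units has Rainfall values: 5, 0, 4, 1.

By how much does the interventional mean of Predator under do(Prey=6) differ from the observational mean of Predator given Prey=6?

2

do(Prey=6) breaks Prey's dependence on Rainfall. With Prey=6 fixed, Predator across the units is 1, 6, 2, 5, mean 3.5.
Observing Prey=6 restricts to units where Prey's equation naturally yields 6: Rainfall ∈ {5, 4}. In that subpopulation Predator = 1, 2, mean 1.5.
Difference = 3.5 − 1.5 = 2.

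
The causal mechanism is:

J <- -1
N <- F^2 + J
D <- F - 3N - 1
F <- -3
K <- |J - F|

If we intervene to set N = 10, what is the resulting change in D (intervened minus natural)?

-6

Intervening sets N = 10 and removes its equation (N <- F^2 + J).
D = F - 3N - 1  [with F=-3, N=10]  = -34
Without intervention: N = F^2 + J  [with F=-3, J=-1]  = 8; D = F - 3N - 1  [with F=-3, N=8]  = -28.
Change = -34 − (-28) = -6.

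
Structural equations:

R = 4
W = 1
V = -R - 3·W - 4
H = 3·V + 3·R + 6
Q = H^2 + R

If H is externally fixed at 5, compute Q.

29

Intervening sets H = 5 and removes its equation (H = 3·V + 3·R + 6).
Q = H^2 + R  [with H=5, R=4]  = 29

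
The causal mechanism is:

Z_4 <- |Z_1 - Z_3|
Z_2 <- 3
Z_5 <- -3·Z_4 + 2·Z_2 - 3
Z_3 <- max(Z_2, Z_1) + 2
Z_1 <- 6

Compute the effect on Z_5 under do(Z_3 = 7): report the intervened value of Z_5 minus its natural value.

3

do(Z_3=7) replaces the equation Z_3 <- max(Z_2, Z_1) + 2 with the constant Z_3 = 7.
Z_4 = |Z_1 - Z_3|  [with Z_1=6, Z_3=7]  = 1
Z_5 = -3·Z_4 + 2·Z_2 - 3  [with Z_4=1, Z_2=3]  = 0
Without intervention: Z_3 = max(Z_2, Z_1) + 2  [with Z_2=3, Z_1=6]  = 8; Z_4 = |Z_1 - Z_3|  [with Z_1=6, Z_3=8]  = 2; Z_5 = -3·Z_4 + 2·Z_2 - 3  [with Z_4=2, Z_2=3]  = -3.
Change = 0 − (-3) = 3.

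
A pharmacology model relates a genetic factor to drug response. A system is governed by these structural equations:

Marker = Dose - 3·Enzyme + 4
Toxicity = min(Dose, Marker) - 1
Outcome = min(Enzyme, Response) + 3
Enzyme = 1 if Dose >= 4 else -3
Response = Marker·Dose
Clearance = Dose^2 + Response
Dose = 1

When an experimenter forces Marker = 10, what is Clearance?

The intervention breaks the incoming arrows to Marker: Marker = Dose - 3·Enzyme + 4 no longer applies, and Marker = 10.
Response = Marker·Dose  [with Marker=10, Dose=1]  = 10
Clearance = Dose^2 + Response  [with Dose=1, Response=10]  = 11

11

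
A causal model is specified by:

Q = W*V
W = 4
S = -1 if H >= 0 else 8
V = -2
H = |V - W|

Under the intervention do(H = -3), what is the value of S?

The intervention breaks the incoming arrows to H: H = |V - W| no longer applies, and H = -3.
S = -1 if H >= 0 else 8  [with H=-3]  = 8

8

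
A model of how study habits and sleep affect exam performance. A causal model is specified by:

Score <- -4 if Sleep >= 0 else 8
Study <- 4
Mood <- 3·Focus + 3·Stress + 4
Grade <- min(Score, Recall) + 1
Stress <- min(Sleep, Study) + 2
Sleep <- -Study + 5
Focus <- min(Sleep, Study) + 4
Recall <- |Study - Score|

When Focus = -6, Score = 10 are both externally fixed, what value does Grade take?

7

The joint intervention fixes Focus = -6, Score = 10, removing each variable's own equation.
Recall = |Study - Score|  [with Study=4, Score=10]  = 6
Grade = min(Score, Recall) + 1  [with Score=10, Recall=6]  = 7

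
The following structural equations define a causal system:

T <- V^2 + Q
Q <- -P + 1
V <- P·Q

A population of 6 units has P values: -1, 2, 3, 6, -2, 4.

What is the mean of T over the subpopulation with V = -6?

Observing V=-6 restricts to units where V's equation naturally yields -6: P ∈ {3, -2}. In that subpopulation T = 34, 39, mean 36.5.

36.5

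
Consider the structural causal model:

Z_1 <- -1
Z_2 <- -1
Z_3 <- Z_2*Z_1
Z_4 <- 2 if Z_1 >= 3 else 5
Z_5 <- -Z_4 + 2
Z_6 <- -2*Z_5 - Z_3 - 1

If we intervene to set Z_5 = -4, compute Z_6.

The intervention breaks the incoming arrows to Z_5: Z_5 <- -Z_4 + 2 no longer applies, and Z_5 = -4.
Z_3 = Z_2*Z_1  [with Z_2=-1, Z_1=-1]  = 1
Z_6 = -2*Z_5 - Z_3 - 1  [with Z_5=-4, Z_3=1]  = 6

6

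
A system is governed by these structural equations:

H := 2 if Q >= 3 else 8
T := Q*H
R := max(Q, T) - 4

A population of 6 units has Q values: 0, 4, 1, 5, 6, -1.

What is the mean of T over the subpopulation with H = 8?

Conditioning on H=8 selects the 3 unit(s) with Q ∈ {0, 1, -1}. Their T values: 0, 8, -8. Mean = 0.

0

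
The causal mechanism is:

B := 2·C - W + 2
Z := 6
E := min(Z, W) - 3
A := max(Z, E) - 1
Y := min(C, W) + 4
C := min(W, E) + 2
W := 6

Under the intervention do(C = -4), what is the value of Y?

Under do(C=-4), the mechanism C := min(W, E) + 2 is discarded; C is fixed at -4.
Y = min(C, W) + 4  [with C=-4, W=6]  = 0

0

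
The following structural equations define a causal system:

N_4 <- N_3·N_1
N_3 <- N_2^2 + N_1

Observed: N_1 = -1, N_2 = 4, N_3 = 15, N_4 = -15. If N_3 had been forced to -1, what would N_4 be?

The intervention breaks the incoming arrows to N_3: N_3 <- N_2^2 + N_1 no longer applies, and N_3 = -1.
N_4 = N_3·N_1  [with N_3=-1, N_1=-1]  = 1

1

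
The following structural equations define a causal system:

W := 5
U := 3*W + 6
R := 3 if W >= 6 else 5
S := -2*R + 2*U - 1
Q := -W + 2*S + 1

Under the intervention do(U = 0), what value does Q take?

-26

do(U=0) replaces the equation U := 3*W + 6 with the constant U = 0.
R = 3 if W >= 6 else 5  [with W=5]  = 5
S = -2*R + 2*U - 1  [with R=5, U=0]  = -11
Q = -W + 2*S + 1  [with W=5, S=-11]  = -26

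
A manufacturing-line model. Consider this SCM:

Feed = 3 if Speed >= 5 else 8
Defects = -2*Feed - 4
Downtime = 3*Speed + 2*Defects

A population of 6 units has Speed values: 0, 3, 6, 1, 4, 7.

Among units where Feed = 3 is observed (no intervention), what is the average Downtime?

Conditioning on Feed=3 selects the 2 unit(s) with Speed ∈ {6, 7}. Their Downtime values: -2, 1. Mean = -0.5.

-0.5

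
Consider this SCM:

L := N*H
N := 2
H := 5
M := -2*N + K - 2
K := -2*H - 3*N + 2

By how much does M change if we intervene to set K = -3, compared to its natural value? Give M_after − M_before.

11

do(K=-3) replaces the equation K := -2*H - 3*N + 2 with the constant K = -3.
M = -2*N + K - 2  [with N=2, K=-3]  = -9
Without intervention: K = -2*H - 3*N + 2  [with H=5, N=2]  = -14; M = -2*N + K - 2  [with N=2, K=-14]  = -20.
Change = -9 − (-20) = 11.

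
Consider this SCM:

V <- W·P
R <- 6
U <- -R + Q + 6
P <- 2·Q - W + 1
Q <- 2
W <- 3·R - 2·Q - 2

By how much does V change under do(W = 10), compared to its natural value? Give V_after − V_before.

do(W=10) replaces the equation W <- 3·R - 2·Q - 2 with the constant W = 10.
P = 2·Q - W + 1  [with Q=2, W=10]  = -5
V = W·P  [with W=10, P=-5]  = -50
Without intervention: W = 3·R - 2·Q - 2  [with R=6, Q=2]  = 12; P = 2·Q - W + 1  [with Q=2, W=12]  = -7; V = W·P  [with W=12, P=-7]  = -84.
Change = -50 − (-84) = 34.

34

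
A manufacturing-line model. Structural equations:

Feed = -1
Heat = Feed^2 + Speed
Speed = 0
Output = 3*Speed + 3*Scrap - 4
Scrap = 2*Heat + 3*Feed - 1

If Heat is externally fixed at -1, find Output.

-22

do(Heat=-1) replaces the equation Heat = Feed^2 + Speed with the constant Heat = -1.
Scrap = 2*Heat + 3*Feed - 1  [with Heat=-1, Feed=-1]  = -6
Output = 3*Speed + 3*Scrap - 4  [with Speed=0, Scrap=-6]  = -22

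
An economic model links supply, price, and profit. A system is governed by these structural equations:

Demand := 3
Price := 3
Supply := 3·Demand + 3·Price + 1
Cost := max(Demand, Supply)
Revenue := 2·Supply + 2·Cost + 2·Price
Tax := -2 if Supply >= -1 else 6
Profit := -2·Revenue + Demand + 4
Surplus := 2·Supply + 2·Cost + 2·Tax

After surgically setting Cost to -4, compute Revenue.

Intervening sets Cost = -4 and removes its equation (Cost := max(Demand, Supply)).
Supply = 3·Demand + 3·Price + 1  [with Demand=3, Price=3]  = 19
Revenue = 2·Supply + 2·Cost + 2·Price  [with Supply=19, Cost=-4, Price=3]  = 36

36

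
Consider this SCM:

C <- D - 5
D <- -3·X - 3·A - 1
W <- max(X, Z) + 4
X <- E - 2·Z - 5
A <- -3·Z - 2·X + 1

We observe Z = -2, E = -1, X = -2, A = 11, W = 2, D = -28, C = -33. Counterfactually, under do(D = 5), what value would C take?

0

Intervening sets D = 5 and removes its equation (D <- -3·X - 3·A - 1).
C = D - 5  [with D=5]  = 0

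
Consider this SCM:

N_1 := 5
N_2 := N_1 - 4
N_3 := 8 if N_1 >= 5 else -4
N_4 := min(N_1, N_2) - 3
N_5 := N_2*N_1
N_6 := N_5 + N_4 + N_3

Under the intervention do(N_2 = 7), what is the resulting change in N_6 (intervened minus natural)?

Under do(N_2=7), the mechanism N_2 := N_1 - 4 is discarded; N_2 is fixed at 7.
N_3 = 8 if N_1 >= 5 else -4  [with N_1=5]  = 8
N_4 = min(N_1, N_2) - 3  [with N_1=5, N_2=7]  = 2
N_5 = N_2*N_1  [with N_2=7, N_1=5]  = 35
N_6 = N_5 + N_4 + N_3  [with N_5=35, N_4=2, N_3=8]  = 45
Without intervention: N_2 = N_1 - 4  [with N_1=5]  = 1; N_3 = 8 if N_1 >= 5 else -4  [with N_1=5]  = 8; N_4 = min(N_1, N_2) - 3  [with N_1=5, N_2=1]  = -2; N_5 = N_2*N_1  [with N_2=1, N_1=5]  = 5; N_6 = N_5 + N_4 + N_3  [with N_5=5, N_4=-2, N_3=8]  = 11.
Change = 45 − 11 = 34.

34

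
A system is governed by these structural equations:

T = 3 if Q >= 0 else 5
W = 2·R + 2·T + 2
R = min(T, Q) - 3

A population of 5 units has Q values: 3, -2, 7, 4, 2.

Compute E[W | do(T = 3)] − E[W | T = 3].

Under do(T=3), T's equation is replaced by T=3 for every unit. Per-unit W: 8, -2, 8, 8, 6. Mean = 5.6.
E[W|T=3] averages over only the 4 units with T=3 (Q = 3, 7, 4, 2): W = 8, 8, 8, 6, mean 7.5.
Difference = 5.6 − 7.5 = -1.9.

-1.9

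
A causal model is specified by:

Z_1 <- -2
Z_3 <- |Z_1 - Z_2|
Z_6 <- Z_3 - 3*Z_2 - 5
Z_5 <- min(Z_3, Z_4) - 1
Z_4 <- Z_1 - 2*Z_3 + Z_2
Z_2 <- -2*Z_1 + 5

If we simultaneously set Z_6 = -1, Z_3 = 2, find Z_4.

3

Under do(Z_6 = -1, Z_3 = 2), each intervened variable's structural equation is replaced by its fixed value.
Z_2 = -2*Z_1 + 5  [with Z_1=-2]  = 9
Z_4 = Z_1 - 2*Z_3 + Z_2  [with Z_1=-2, Z_3=2, Z_2=9]  = 3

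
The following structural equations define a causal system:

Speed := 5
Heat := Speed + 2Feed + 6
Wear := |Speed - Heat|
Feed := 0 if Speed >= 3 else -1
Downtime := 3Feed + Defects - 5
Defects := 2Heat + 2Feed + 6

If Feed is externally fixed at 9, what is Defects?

do(Feed=9) replaces the equation Feed := 0 if Speed >= 3 else -1 with the constant Feed = 9.
Heat = Speed + 2Feed + 6  [with Speed=5, Feed=9]  = 29
Defects = 2Heat + 2Feed + 6  [with Heat=29, Feed=9]  = 82

82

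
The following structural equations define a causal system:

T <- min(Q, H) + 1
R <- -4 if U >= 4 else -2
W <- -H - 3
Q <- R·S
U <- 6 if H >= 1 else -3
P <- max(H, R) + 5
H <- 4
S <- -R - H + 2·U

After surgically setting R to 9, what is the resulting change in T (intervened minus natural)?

The intervention breaks the incoming arrows to R: R <- -4 if U >= 4 else -2 no longer applies, and R = 9.
U = 6 if H >= 1 else -3  [with H=4]  = 6
S = -R - H + 2·U  [with R=9, H=4, U=6]  = -1
Q = R·S  [with R=9, S=-1]  = -9
T = min(Q, H) + 1  [with Q=-9, H=4]  = -8
Without intervention: U = 6 if H >= 1 else -3  [with H=4]  = 6; R = -4 if U >= 4 else -2  [with U=6]  = -4; S = -R - H + 2·U  [with R=-4, H=4, U=6]  = 12; Q = R·S  [with R=-4, S=12]  = -48; T = min(Q, H) + 1  [with Q=-48, H=4]  = -47.
Change = -8 − (-47) = 39.

39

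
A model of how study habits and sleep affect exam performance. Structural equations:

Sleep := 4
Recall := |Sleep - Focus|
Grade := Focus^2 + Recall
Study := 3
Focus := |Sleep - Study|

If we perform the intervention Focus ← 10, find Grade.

do(Focus=10) replaces the equation Focus := |Sleep - Study| with the constant Focus = 10.
Recall = |Sleep - Focus|  [with Sleep=4, Focus=10]  = 6
Grade = Focus^2 + Recall  [with Focus=10, Recall=6]  = 106

106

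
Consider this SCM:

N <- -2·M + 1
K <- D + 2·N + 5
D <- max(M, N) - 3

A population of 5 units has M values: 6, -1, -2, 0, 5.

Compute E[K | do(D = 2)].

2.6

The intervention sets D=2 in all 5 units regardless of M. Recomputing K per unit gives -15, 13, 17, 9, -11; average 2.6.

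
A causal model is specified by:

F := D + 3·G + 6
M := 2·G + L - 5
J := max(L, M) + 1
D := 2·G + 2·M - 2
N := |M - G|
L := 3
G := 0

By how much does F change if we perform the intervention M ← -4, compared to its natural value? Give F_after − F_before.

-4

The intervention breaks the incoming arrows to M: M := 2·G + L - 5 no longer applies, and M = -4.
D = 2·G + 2·M - 2  [with G=0, M=-4]  = -10
F = D + 3·G + 6  [with D=-10, G=0]  = -4
Without intervention: M = 2·G + L - 5  [with G=0, L=3]  = -2; D = 2·G + 2·M - 2  [with G=0, M=-2]  = -6; F = D + 3·G + 6  [with D=-6, G=0]  = 0.
Change = -4 − 0 = -4.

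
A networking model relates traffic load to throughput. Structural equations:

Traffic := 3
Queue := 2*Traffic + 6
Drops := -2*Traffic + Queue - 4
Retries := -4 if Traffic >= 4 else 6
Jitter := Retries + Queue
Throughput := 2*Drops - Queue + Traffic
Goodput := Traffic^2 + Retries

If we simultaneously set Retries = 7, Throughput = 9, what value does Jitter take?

19

Setting Retries = 7, Throughput = 9 by intervention discards those variables' equations.
Queue = 2*Traffic + 6  [with Traffic=3]  = 12
Jitter = Retries + Queue  [with Retries=7, Queue=12]  = 19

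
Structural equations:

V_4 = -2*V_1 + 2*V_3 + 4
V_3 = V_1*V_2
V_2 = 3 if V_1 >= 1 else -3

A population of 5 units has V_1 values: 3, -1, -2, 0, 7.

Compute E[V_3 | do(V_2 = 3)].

do(V_2=3) breaks V_2's dependence on V_1. With V_2=3 fixed, V_3 across the units is 9, -3, -6, 0, 21, mean 4.2.

4.2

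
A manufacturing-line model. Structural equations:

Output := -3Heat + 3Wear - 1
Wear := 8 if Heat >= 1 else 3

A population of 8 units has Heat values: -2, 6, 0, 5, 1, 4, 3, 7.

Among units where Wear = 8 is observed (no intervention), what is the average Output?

E[Output|Wear=8] averages over only the 6 units with Wear=8 (Heat = 6, 5, 1, 4, 3, 7): Output = 5, 8, 20, 11, 14, 2, mean 10.

10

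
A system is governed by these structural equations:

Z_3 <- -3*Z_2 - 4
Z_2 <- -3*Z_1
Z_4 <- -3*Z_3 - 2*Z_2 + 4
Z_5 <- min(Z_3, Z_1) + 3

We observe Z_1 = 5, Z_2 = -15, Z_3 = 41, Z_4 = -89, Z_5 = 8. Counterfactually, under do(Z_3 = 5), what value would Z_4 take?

19

The intervention breaks the incoming arrows to Z_3: Z_3 <- -3*Z_2 - 4 no longer applies, and Z_3 = 5.
Z_2 = -3*Z_1  [with Z_1=5]  = -15
Z_4 = -3*Z_3 - 2*Z_2 + 4  [with Z_3=5, Z_2=-15]  = 19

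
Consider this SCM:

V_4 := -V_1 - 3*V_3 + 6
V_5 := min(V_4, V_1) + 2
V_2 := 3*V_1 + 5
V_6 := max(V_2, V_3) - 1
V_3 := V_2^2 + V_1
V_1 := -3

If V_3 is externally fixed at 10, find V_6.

The intervention breaks the incoming arrows to V_3: V_3 := V_2^2 + V_1 no longer applies, and V_3 = 10.
V_2 = 3*V_1 + 5  [with V_1=-3]  = -4
V_6 = max(V_2, V_3) - 1  [with V_2=-4, V_3=10]  = 9

9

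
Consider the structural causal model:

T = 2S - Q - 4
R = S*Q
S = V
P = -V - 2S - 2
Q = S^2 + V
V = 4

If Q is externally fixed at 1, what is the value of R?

The intervention breaks the incoming arrows to Q: Q = S^2 + V no longer applies, and Q = 1.
S = V  [with V=4]  = 4
R = S*Q  [with S=4, Q=1]  = 4

4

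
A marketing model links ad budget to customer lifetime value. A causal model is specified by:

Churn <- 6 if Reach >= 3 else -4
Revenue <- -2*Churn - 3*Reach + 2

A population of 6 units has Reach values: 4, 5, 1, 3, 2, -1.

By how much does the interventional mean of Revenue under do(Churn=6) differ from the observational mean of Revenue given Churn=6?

5

Every unit gets Churn=6 under the intervention. Revenue values become -22, -25, -13, -19, -16, -7; E[Revenue|do(Churn=6)] = -17.
Observing Churn=6 restricts to units where Churn's equation naturally yields 6: Reach ∈ {4, 5, 3}. In that subpopulation Revenue = -22, -25, -19, mean -22.
Difference = -17 − (-22) = 5.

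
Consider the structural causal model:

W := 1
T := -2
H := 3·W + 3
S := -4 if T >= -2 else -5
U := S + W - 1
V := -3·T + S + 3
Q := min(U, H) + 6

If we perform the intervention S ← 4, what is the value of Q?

10

The intervention breaks the incoming arrows to S: S := -4 if T >= -2 else -5 no longer applies, and S = 4.
H = 3·W + 3  [with W=1]  = 6
U = S + W - 1  [with S=4, W=1]  = 4
Q = min(U, H) + 6  [with U=4, H=6]  = 10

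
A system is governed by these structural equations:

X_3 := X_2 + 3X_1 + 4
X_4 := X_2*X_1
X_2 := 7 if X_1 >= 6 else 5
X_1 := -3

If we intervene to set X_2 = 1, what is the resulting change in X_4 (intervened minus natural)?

Under do(X_2=1), the mechanism X_2 := 7 if X_1 >= 6 else 5 is discarded; X_2 is fixed at 1.
X_4 = X_2*X_1  [with X_2=1, X_1=-3]  = -3
Without intervention: X_2 = 7 if X_1 >= 6 else 5  [with X_1=-3]  = 5; X_4 = X_2*X_1  [with X_2=5, X_1=-3]  = -15.
Change = -3 − (-15) = 12.

12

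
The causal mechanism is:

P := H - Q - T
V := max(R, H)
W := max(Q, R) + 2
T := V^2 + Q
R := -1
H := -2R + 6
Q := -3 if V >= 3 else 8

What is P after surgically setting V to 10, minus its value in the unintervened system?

The intervention breaks the incoming arrows to V: V := max(R, H) no longer applies, and V = 10.
H = -2R + 6  [with R=-1]  = 8
Q = -3 if V >= 3 else 8  [with V=10]  = -3
T = V^2 + Q  [with V=10, Q=-3]  = 97
P = H - Q - T  [with H=8, Q=-3, T=97]  = -86
Without intervention: H = -2R + 6  [with R=-1]  = 8; V = max(R, H)  [with R=-1, H=8]  = 8; Q = -3 if V >= 3 else 8  [with V=8]  = -3; T = V^2 + Q  [with V=8, Q=-3]  = 61; P = H - Q - T  [with H=8, Q=-3, T=61]  = -50.
Change = -86 − (-50) = -36.

-36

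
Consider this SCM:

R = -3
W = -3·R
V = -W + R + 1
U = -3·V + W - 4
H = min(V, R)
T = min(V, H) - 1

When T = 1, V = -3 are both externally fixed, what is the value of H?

-3

Under do(T = 1, V = -3), each intervened variable's structural equation is replaced by its fixed value.
H = min(V, R)  [with V=-3, R=-3]  = -3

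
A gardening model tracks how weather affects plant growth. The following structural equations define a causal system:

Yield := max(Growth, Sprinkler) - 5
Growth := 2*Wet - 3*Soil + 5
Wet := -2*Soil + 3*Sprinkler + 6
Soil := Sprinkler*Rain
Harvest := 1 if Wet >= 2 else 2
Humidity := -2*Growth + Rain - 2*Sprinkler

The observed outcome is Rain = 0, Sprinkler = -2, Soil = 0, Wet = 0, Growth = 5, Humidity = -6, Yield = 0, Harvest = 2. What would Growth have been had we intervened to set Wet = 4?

13

Intervening sets Wet = 4 and removes its equation (Wet := -2*Soil + 3*Sprinkler + 6).
Soil = Sprinkler*Rain  [with Sprinkler=-2, Rain=0]  = 0
Growth = 2*Wet - 3*Soil + 5  [with Wet=4, Soil=0]  = 13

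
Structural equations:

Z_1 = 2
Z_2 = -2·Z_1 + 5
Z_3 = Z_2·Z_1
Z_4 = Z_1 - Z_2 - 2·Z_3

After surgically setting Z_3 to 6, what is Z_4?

-11

The intervention breaks the incoming arrows to Z_3: Z_3 = Z_2·Z_1 no longer applies, and Z_3 = 6.
Z_2 = -2·Z_1 + 5  [with Z_1=2]  = 1
Z_4 = Z_1 - Z_2 - 2·Z_3  [with Z_1=2, Z_2=1, Z_3=6]  = -11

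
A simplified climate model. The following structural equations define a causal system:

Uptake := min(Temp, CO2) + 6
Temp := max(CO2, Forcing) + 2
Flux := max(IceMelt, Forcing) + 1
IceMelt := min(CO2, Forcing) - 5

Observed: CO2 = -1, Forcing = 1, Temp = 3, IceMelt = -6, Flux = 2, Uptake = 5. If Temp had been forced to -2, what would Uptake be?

4

The intervention breaks the incoming arrows to Temp: Temp := max(CO2, Forcing) + 2 no longer applies, and Temp = -2.
Uptake = min(Temp, CO2) + 6  [with Temp=-2, CO2=-1]  = 4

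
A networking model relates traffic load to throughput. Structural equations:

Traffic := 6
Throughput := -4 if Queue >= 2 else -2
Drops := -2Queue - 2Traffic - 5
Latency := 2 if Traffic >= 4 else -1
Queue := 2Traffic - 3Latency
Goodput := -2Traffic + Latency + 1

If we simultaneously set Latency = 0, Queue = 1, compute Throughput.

-2

Under do(Latency = 0, Queue = 1), each intervened variable's structural equation is replaced by its fixed value.
Throughput = -4 if Queue >= 2 else -2  [with Queue=1]  = -2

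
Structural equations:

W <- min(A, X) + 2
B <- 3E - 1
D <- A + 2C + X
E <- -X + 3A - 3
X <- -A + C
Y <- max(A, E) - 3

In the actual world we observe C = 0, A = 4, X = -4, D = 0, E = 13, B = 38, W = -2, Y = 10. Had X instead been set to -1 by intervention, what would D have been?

The intervention breaks the incoming arrows to X: X <- -A + C no longer applies, and X = -1.
D = A + 2C + X  [with A=4, C=0, X=-1]  = 3

3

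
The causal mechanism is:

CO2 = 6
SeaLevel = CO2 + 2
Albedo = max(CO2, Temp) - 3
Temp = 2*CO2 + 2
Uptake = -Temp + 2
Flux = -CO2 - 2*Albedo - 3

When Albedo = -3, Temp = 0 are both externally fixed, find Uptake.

Setting Albedo = -3, Temp = 0 by intervention discards those variables' equations.
Uptake = -Temp + 2  [with Temp=0]  = 2

2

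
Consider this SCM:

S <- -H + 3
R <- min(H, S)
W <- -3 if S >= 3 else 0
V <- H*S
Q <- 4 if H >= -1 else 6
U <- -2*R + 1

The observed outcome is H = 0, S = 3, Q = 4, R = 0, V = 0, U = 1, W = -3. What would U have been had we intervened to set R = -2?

Under do(R=-2), the mechanism R <- min(H, S) is discarded; R is fixed at -2.
U = -2*R + 1  [with R=-2]  = 5

5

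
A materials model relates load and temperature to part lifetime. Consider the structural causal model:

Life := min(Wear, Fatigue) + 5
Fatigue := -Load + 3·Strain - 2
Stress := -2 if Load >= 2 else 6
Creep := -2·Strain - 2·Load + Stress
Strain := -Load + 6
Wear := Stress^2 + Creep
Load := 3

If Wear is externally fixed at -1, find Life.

4

Under do(Wear=-1), the mechanism Wear := Stress^2 + Creep is discarded; Wear is fixed at -1.
Strain = -Load + 6  [with Load=3]  = 3
Fatigue = -Load + 3·Strain - 2  [with Load=3, Strain=3]  = 4
Life = min(Wear, Fatigue) + 5  [with Wear=-1, Fatigue=4]  = 4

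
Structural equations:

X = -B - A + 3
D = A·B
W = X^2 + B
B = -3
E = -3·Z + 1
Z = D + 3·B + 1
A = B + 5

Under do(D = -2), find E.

The intervention breaks the incoming arrows to D: D = A·B no longer applies, and D = -2.
Z = D + 3·B + 1  [with D=-2, B=-3]  = -10
E = -3·Z + 1  [with Z=-10]  = 31

31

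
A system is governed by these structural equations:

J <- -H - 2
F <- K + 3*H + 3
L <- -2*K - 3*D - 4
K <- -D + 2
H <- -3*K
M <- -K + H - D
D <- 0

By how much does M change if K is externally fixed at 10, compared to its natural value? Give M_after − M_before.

Under do(K=10), the mechanism K <- -D + 2 is discarded; K is fixed at 10.
H = -3*K  [with K=10]  = -30
M = -K + H - D  [with K=10, H=-30, D=0]  = -40
Without intervention: K = -D + 2  [with D=0]  = 2; H = -3*K  [with K=2]  = -6; M = -K + H - D  [with K=2, H=-6, D=0]  = -8.
Change = -40 − (-8) = -32.

-32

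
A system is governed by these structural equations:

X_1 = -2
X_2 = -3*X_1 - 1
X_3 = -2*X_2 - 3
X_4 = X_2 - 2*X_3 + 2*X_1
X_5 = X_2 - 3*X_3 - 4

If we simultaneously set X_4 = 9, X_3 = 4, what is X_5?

-11

The joint intervention fixes X_4 = 9, X_3 = 4, removing each variable's own equation.
X_2 = -3*X_1 - 1  [with X_1=-2]  = 5
X_5 = X_2 - 3*X_3 - 4  [with X_2=5, X_3=4]  = -11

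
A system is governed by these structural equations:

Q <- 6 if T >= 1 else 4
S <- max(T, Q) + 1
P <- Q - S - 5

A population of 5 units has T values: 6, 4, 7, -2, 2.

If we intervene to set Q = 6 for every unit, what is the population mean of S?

7.2

The intervention sets Q=6 in all 5 units regardless of T. Recomputing S per unit gives 7, 7, 8, 7, 7; average 7.2.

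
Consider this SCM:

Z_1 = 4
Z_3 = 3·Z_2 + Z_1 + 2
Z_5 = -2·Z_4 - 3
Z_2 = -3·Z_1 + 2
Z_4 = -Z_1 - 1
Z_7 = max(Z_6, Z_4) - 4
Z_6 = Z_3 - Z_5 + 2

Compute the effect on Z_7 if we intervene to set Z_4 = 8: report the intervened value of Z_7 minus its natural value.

The intervention breaks the incoming arrows to Z_4: Z_4 = -Z_1 - 1 no longer applies, and Z_4 = 8.
Z_2 = -3·Z_1 + 2  [with Z_1=4]  = -10
Z_3 = 3·Z_2 + Z_1 + 2  [with Z_2=-10, Z_1=4]  = -24
Z_5 = -2·Z_4 - 3  [with Z_4=8]  = -19
Z_6 = Z_3 - Z_5 + 2  [with Z_3=-24, Z_5=-19]  = -3
Z_7 = max(Z_6, Z_4) - 4  [with Z_6=-3, Z_4=8]  = 4
Without intervention: Z_2 = -3·Z_1 + 2  [with Z_1=4]  = -10; Z_3 = 3·Z_2 + Z_1 + 2  [with Z_2=-10, Z_1=4]  = -24; Z_4 = -Z_1 - 1  [with Z_1=4]  = -5; Z_5 = -2·Z_4 - 3  [with Z_4=-5]  = 7; Z_6 = Z_3 - Z_5 + 2  [with Z_3=-24, Z_5=7]  = -29; Z_7 = max(Z_6, Z_4) - 4  [with Z_6=-29, Z_4=-5]  = -9.
Change = 4 − (-9) = 13.

13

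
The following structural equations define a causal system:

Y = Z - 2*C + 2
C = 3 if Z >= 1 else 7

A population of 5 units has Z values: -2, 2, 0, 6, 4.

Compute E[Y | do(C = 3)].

-2

Every unit gets C=3 under the intervention. Y values become -6, -2, -4, 2, 0; E[Y|do(C=3)] = -2.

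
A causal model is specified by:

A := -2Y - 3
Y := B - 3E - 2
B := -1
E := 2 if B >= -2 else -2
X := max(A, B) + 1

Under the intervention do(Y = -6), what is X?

10

do(Y=-6) replaces the equation Y := B - 3E - 2 with the constant Y = -6.
A = -2Y - 3  [with Y=-6]  = 9
X = max(A, B) + 1  [with A=9, B=-1]  = 10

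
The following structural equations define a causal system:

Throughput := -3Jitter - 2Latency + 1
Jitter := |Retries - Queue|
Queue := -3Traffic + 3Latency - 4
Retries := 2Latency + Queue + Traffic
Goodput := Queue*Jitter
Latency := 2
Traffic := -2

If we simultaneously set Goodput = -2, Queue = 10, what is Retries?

The joint intervention fixes Goodput = -2, Queue = 10, removing each variable's own equation.
Retries = 2Latency + Queue + Traffic  [with Latency=2, Queue=10, Traffic=-2]  = 12

12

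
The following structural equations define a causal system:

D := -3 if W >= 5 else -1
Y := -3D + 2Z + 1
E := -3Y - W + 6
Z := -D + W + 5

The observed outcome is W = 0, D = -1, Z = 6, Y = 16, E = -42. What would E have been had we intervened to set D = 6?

do(D=6) replaces the equation D := -3 if W >= 5 else -1 with the constant D = 6.
Z = -D + W + 5  [with D=6, W=0]  = -1
Y = -3D + 2Z + 1  [with D=6, Z=-1]  = -19
E = -3Y - W + 6  [with Y=-19, W=0]  = 63

63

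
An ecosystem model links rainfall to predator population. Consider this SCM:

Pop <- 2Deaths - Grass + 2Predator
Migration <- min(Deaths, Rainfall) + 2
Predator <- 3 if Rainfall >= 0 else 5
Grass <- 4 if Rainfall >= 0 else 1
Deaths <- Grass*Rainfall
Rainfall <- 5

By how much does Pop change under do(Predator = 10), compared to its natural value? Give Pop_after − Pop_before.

The intervention breaks the incoming arrows to Predator: Predator <- 3 if Rainfall >= 0 else 5 no longer applies, and Predator = 10.
Grass = 4 if Rainfall >= 0 else 1  [with Rainfall=5]  = 4
Deaths = Grass*Rainfall  [with Grass=4, Rainfall=5]  = 20
Pop = 2Deaths - Grass + 2Predator  [with Deaths=20, Grass=4, Predator=10]  = 56
Without intervention: Grass = 4 if Rainfall >= 0 else 1  [with Rainfall=5]  = 4; Predator = 3 if Rainfall >= 0 else 5  [with Rainfall=5]  = 3; Deaths = Grass*Rainfall  [with Grass=4, Rainfall=5]  = 20; Pop = 2Deaths - Grass + 2Predator  [with Deaths=20, Grass=4, Predator=3]  = 42.
Change = 56 − 42 = 14.

14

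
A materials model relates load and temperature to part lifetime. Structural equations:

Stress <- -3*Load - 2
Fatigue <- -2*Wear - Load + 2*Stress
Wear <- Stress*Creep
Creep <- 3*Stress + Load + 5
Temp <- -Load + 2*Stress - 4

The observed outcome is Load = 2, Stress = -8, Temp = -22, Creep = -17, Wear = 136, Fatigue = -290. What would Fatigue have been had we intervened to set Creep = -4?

-82

Under do(Creep=-4), the mechanism Creep <- 3*Stress + Load + 5 is discarded; Creep is fixed at -4.
Stress = -3*Load - 2  [with Load=2]  = -8
Wear = Stress*Creep  [with Stress=-8, Creep=-4]  = 32
Fatigue = -2*Wear - Load + 2*Stress  [with Wear=32, Load=2, Stress=-8]  = -82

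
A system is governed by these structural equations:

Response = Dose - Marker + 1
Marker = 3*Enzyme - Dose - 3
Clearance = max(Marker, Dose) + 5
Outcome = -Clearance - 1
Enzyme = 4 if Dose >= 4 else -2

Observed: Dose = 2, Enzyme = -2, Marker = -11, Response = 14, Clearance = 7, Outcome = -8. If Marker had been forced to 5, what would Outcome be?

-11

The intervention breaks the incoming arrows to Marker: Marker = 3*Enzyme - Dose - 3 no longer applies, and Marker = 5.
Clearance = max(Marker, Dose) + 5  [with Marker=5, Dose=2]  = 10
Outcome = -Clearance - 1  [with Clearance=10]  = -11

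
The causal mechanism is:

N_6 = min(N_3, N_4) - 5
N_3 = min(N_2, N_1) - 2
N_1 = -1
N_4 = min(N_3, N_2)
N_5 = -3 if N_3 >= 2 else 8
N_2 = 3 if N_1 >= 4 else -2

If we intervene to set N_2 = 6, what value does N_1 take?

Under do(N_2=6), the mechanism N_2 = 3 if N_1 >= 4 else -2 is discarded; N_2 is fixed at 6.
N_1 is not downstream of the intervention, so its value is determined by the original equations.

-1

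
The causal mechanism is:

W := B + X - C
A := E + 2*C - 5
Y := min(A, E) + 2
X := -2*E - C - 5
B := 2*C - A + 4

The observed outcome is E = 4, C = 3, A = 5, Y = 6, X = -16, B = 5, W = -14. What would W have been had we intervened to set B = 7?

Intervening sets B = 7 and removes its equation (B := 2*C - A + 4).
X = -2*E - C - 5  [with E=4, C=3]  = -16
W = B + X - C  [with B=7, X=-16, C=3]  = -12

-12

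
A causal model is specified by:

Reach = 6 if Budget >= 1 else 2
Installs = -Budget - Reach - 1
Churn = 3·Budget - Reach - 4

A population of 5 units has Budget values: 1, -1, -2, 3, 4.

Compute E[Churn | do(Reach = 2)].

The intervention sets Reach=2 in all 5 units regardless of Budget. Recomputing Churn per unit gives -3, -9, -12, 3, 6; average -3.

-3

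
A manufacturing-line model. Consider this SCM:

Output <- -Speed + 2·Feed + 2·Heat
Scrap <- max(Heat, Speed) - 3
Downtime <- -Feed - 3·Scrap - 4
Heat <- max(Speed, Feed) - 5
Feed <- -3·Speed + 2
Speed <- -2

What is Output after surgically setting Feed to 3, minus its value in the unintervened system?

do(Feed=3) replaces the equation Feed <- -3·Speed + 2 with the constant Feed = 3.
Heat = max(Speed, Feed) - 5  [with Speed=-2, Feed=3]  = -2
Output = -Speed + 2·Feed + 2·Heat  [with Speed=-2, Feed=3, Heat=-2]  = 4
Without intervention: Feed = -3·Speed + 2  [with Speed=-2]  = 8; Heat = max(Speed, Feed) - 5  [with Speed=-2, Feed=8]  = 3; Output = -Speed + 2·Feed + 2·Heat  [with Speed=-2, Feed=8, Heat=3]  = 24.
Change = 4 − 24 = -20.

-20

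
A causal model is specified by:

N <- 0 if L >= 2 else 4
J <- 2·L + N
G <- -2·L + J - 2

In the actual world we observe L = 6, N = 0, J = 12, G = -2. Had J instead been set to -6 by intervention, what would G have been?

-20

The intervention breaks the incoming arrows to J: J <- 2·L + N no longer applies, and J = -6.
G = -2·L + J - 2  [with L=6, J=-6]  = -20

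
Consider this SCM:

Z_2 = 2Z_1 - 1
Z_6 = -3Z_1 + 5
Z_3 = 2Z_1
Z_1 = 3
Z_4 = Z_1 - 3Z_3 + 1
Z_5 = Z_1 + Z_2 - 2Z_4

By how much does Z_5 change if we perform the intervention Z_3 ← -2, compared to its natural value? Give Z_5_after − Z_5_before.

do(Z_3=-2) replaces the equation Z_3 = 2Z_1 with the constant Z_3 = -2.
Z_2 = 2Z_1 - 1  [with Z_1=3]  = 5
Z_4 = Z_1 - 3Z_3 + 1  [with Z_1=3, Z_3=-2]  = 10
Z_5 = Z_1 + Z_2 - 2Z_4  [with Z_1=3, Z_2=5, Z_4=10]  = -12
Without intervention: Z_2 = 2Z_1 - 1  [with Z_1=3]  = 5; Z_3 = 2Z_1  [with Z_1=3]  = 6; Z_4 = Z_1 - 3Z_3 + 1  [with Z_1=3, Z_3=6]  = -14; Z_5 = Z_1 + Z_2 - 2Z_4  [with Z_1=3, Z_2=5, Z_4=-14]  = 36.
Change = -12 − 36 = -48.

-48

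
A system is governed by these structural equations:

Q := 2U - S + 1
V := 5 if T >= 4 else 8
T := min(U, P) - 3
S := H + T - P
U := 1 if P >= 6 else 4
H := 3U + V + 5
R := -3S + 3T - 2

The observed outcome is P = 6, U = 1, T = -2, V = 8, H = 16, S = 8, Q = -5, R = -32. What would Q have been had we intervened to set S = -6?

Intervening sets S = -6 and removes its equation (S := H + T - P).
U = 1 if P >= 6 else 4  [with P=6]  = 1
Q = 2U - S + 1  [with U=1, S=-6]  = 9

9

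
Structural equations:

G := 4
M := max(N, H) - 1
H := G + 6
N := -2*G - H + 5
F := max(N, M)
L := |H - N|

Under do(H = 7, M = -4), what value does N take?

-10

The joint intervention fixes H = 7, M = -4, removing each variable's own equation.
N = -2*G - H + 5  [with G=4, H=7]  = -10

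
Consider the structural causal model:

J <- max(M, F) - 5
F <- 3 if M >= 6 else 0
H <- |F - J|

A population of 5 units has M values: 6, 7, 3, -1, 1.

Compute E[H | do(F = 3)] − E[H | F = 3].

2.1

The intervention sets F=3 in all 5 units regardless of M. Recomputing H per unit gives 2, 1, 5, 5, 5; average 3.6.
Conditioning on F=3 selects the 2 unit(s) with M ∈ {6, 7}. Their H values: 2, 1. Mean = 1.5.
Difference = 3.6 − 1.5 = 2.1.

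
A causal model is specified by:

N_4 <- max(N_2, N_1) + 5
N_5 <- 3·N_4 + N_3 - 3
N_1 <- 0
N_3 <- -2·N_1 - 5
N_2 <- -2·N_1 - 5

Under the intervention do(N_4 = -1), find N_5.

Intervening sets N_4 = -1 and removes its equation (N_4 <- max(N_2, N_1) + 5).
N_3 = -2·N_1 - 5  [with N_1=0]  = -5
N_5 = 3·N_4 + N_3 - 3  [with N_4=-1, N_3=-5]  = -11

-11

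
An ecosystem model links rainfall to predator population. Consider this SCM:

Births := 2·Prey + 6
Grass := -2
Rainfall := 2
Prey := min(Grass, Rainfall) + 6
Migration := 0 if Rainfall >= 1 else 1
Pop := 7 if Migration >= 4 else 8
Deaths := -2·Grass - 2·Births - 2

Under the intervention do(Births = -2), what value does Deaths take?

6

Intervening sets Births = -2 and removes its equation (Births := 2·Prey + 6).
Deaths = -2·Grass - 2·Births - 2  [with Grass=-2, Births=-2]  = 6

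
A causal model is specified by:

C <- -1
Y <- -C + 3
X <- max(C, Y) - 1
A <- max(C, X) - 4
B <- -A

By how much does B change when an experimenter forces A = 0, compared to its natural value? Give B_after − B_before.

Intervening sets A = 0 and removes its equation (A <- max(C, X) - 4).
B = -A  [with A=0]  = 0
Without intervention: Y = -C + 3  [with C=-1]  = 4; X = max(C, Y) - 1  [with C=-1, Y=4]  = 3; A = max(C, X) - 4  [with C=-1, X=3]  = -1; B = -A  [with A=-1]  = 1.
Change = 0 − 1 = -1.

-1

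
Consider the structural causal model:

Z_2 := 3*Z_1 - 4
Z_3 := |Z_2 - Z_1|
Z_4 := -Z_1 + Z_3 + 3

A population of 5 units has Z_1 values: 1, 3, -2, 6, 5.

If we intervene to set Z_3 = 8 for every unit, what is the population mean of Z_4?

8.4

Under do(Z_3=8), Z_3's equation is replaced by Z_3=8 for every unit. Per-unit Z_4: 10, 8, 13, 5, 6. Mean = 8.4.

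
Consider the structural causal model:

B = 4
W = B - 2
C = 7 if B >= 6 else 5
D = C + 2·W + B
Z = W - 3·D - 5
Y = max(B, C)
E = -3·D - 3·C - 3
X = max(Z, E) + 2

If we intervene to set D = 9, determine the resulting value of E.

The intervention breaks the incoming arrows to D: D = C + 2·W + B no longer applies, and D = 9.
C = 7 if B >= 6 else 5  [with B=4]  = 5
E = -3·D - 3·C - 3  [with D=9, C=5]  = -45

-45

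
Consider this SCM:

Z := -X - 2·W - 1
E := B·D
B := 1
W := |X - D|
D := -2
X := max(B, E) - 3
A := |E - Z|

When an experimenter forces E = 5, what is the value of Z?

-11

The intervention breaks the incoming arrows to E: E := B·D no longer applies, and E = 5.
X = max(B, E) - 3  [with B=1, E=5]  = 2
W = |X - D|  [with X=2, D=-2]  = 4
Z = -X - 2·W - 1  [with X=2, W=4]  = -11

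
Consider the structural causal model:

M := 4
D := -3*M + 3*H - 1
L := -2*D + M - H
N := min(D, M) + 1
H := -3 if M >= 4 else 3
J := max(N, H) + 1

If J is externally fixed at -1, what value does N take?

do(J=-1) replaces the equation J := max(N, H) + 1 with the constant J = -1.
Since N is not a descendant of the intervened variable, it is unaffected.
H = -3 if M >= 4 else 3  [with M=4]  = -3
D = -3*M + 3*H - 1  [with M=4, H=-3]  = -22
N = min(D, M) + 1  [with D=-22, M=4]  = -21

-21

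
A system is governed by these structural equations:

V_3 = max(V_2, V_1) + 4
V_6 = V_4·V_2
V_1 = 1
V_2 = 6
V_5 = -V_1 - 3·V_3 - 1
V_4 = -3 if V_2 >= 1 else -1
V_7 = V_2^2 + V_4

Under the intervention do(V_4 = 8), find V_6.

Under do(V_4=8), the mechanism V_4 = -3 if V_2 >= 1 else -1 is discarded; V_4 is fixed at 8.
V_6 = V_4·V_2  [with V_4=8, V_2=6]  = 48

48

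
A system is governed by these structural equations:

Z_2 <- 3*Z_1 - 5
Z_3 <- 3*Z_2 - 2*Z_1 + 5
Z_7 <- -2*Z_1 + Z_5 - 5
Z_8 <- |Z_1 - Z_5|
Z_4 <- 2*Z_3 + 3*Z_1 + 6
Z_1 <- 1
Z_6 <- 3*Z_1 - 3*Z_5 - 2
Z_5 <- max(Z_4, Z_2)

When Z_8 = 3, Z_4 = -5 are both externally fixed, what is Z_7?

Under do(Z_8 = 3, Z_4 = -5), each intervened variable's structural equation is replaced by its fixed value.
Z_2 = 3*Z_1 - 5  [with Z_1=1]  = -2
Z_5 = max(Z_4, Z_2)  [with Z_4=-5, Z_2=-2]  = -2
Z_7 = -2*Z_1 + Z_5 - 5  [with Z_1=1, Z_5=-2]  = -9

-9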